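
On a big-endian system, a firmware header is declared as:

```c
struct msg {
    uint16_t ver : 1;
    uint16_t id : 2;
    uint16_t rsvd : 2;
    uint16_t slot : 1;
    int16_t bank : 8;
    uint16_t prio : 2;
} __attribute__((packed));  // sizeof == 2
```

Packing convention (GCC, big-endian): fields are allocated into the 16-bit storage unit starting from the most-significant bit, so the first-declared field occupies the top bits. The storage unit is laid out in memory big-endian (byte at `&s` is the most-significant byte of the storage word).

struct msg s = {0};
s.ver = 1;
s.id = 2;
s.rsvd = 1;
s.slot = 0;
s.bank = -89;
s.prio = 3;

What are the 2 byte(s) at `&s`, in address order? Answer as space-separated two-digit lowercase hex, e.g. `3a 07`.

ver (1b) val=1 bits=0x1 at bit 15: 0x8000
id (2b) val=2 bits=0x2 at bit 13: 0xc000
rsvd (2b) val=1 bits=0x1 at bit 11: 0xc800
slot (1b) val=0 bits=0x0 at bit 10: 0xc800
bank (8b) val=-89 bits=0xa7 at bit 2: 0xca9c
prio (2b) val=3 bits=0x3 at bit 0: 0xca9f
word = 0xca9f → big-endian bytes:
  [0]=0xca  [1]=0x9f

ca 9f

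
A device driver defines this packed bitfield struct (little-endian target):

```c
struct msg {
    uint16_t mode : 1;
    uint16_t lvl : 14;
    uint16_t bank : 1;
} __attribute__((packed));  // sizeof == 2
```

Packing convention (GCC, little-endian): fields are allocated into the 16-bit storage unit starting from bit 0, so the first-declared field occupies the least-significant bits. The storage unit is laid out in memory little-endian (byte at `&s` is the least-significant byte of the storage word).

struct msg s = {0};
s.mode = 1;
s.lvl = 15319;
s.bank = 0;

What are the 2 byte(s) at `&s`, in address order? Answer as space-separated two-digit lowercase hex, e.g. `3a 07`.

[0+:1] mode=1 & 0x1 = 0x1; word=0x0001
[1+:14] lvl=15319 & 0x3fff = 0x3bd7; word=0x77af
[15+:1] bank=0 & 0x1 = 0x0; word=0x77af
word = 0x77af → little-endian bytes:
  [0]=0xaf  [1]=0x77

af 77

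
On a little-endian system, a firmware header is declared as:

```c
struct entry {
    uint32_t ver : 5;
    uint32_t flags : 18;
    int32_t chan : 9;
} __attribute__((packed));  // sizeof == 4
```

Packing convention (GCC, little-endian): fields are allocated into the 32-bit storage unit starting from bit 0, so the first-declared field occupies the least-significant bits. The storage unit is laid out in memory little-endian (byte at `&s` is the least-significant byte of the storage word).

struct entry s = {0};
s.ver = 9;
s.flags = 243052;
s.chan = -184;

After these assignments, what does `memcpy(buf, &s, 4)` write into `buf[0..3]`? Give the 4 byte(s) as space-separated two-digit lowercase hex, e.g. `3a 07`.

89 ad 76 a4

ver:5 = 9 → 0x9 << 0 → word 0x00000009
flags:18 = 243052 → 0x3b56c << 5 → word 0x0076ad89
chan:9 = -184 → 0x148 << 23 → word 0xa476ad89
word = 0xa476ad89 → little-endian bytes:
  [0]=0x89  [1]=0xad  [2]=0x76  [3]=0xa4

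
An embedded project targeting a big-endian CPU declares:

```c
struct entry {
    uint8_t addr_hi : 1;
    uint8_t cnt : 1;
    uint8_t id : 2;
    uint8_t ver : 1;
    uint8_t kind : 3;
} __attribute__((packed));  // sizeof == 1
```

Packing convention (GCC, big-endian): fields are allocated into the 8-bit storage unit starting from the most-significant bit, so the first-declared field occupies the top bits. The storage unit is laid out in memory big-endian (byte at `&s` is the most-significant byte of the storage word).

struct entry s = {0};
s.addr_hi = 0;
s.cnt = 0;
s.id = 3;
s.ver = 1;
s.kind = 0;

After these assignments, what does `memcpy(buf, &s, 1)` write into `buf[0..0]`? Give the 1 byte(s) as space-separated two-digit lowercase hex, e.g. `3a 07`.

addr_hi (1b) val=0 bits=0x0 at bit 7: 0x00
cnt (1b) val=0 bits=0x0 at bit 6: 0x00
id (2b) val=3 bits=0x3 at bit 4: 0x30
ver (1b) val=1 bits=0x1 at bit 3: 0x38
kind (3b) val=0 bits=0x0 at bit 0: 0x38
word = 0x38 → big-endian bytes:
  [0]=0x38

38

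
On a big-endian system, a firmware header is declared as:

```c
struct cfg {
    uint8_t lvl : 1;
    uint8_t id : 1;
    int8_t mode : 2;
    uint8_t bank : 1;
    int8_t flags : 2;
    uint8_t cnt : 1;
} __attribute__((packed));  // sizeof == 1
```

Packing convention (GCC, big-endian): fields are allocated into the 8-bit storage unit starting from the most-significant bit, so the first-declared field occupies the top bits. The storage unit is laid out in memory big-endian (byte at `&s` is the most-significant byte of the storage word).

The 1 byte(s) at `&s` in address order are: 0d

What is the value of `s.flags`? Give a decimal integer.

[0]=0x0d (big-endian) → word 0x0d
lvl [7+:1] = (word>>7) & 0x1 = 0
id [6+:1] = (word>>6) & 0x1 = 0
mode [4+:2] = (word>>4) & 0x3 = 0
bank [3+:1] = (word>>3) & 0x1 = 1
flags [1+:2] = (word>>1) & 0x3 = 2  ←
cnt [0+:1] = (word>>0) & 0x1 = 1
flags signed 2b, MSB=1: 2 - 4 = -2

-2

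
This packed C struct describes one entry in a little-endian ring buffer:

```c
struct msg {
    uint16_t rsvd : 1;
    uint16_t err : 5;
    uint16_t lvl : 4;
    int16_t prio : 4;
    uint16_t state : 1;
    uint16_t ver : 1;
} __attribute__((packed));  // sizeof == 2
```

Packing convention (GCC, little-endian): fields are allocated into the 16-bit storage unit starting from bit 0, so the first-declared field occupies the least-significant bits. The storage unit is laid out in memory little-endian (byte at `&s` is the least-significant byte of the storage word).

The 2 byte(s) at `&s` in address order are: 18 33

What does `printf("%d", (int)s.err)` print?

12

[0]=0x18 [1]=0x33 (little-endian) → word 0x3318
rsvd [0+:1] = (word>>0) & 0x1 = 0
err [1+:5] = (word>>1) & 0x1f = 12  ←
lvl [6+:4] = (word>>6) & 0xf = 12
prio [10+:4] = (word>>10) & 0xf = 12
state [14+:1] = (word>>14) & 0x1 = 0
ver [15+:1] = (word>>15) & 0x1 = 0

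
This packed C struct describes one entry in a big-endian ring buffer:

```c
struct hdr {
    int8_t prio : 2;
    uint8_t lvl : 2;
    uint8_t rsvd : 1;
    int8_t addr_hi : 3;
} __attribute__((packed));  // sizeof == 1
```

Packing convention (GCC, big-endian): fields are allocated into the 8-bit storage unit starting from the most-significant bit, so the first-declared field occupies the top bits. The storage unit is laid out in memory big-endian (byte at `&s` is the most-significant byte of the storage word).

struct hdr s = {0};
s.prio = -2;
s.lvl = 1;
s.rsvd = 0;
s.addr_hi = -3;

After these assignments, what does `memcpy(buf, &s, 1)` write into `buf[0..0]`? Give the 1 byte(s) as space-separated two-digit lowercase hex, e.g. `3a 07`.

[6+:2] prio=-2 & 0x3 = 0x2; word=0x80
[4+:2] lvl=1 & 0x3 = 0x1; word=0x90
[3+:1] rsvd=0 & 0x1 = 0x0; word=0x90
[0+:3] addr_hi=-3 & 0x7 = 0x5; word=0x95
word = 0x95 → big-endian bytes:
  [0]=0x95

95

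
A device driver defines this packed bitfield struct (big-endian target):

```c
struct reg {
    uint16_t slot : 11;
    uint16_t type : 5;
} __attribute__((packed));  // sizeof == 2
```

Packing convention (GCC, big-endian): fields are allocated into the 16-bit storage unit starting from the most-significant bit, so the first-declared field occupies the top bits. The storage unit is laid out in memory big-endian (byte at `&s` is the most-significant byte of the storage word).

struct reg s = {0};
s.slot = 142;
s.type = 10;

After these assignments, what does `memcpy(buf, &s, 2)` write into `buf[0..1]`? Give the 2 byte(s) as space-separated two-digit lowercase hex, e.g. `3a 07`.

[5+:11] slot=142 & 0x7ff = 0x8e; word=0x11c0
[0+:5] type=10 & 0x1f = 0xa; word=0x11ca
word = 0x11ca → big-endian bytes:
  [0]=0x11  [1]=0xca

11 ca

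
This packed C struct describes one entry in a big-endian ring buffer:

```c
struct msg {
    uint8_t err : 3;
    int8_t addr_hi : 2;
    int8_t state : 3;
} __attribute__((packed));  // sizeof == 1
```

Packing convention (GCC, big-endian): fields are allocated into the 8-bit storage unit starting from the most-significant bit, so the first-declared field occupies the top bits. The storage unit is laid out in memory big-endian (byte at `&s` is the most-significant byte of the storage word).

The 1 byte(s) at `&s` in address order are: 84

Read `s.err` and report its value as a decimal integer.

[0]=0x84 (big-endian) → word 0x84
err:3 @ bit 5 → (0x84>>5)&0x7 = 0x4  ←
addr_hi:2 @ bit 3 → (0x84>>3)&0x3 = 0x0
state:3 @ bit 0 → (0x84>>0)&0x7 = 0x4

4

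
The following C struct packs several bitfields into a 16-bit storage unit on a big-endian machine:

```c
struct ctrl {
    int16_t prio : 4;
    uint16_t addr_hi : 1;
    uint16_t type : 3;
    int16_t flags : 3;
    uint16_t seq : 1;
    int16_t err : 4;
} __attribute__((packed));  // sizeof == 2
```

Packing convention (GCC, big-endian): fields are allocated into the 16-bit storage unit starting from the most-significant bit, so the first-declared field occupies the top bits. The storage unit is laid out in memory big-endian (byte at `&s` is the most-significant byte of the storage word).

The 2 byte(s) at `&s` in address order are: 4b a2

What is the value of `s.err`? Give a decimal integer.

2

[0]=0x4b [1]=0xa2 (big-endian) → word 0x4ba2
prio [12+:4] = (word>>12) & 0xf = 4
addr_hi [11+:1] = (word>>11) & 0x1 = 1
type [8+:3] = (word>>8) & 0x7 = 3
flags [5+:3] = (word>>5) & 0x7 = 5
seq [4+:1] = (word>>4) & 0x1 = 0
err [0+:4] = (word>>0) & 0xf = 2  ←
err signed 4b, MSB=0: value = 2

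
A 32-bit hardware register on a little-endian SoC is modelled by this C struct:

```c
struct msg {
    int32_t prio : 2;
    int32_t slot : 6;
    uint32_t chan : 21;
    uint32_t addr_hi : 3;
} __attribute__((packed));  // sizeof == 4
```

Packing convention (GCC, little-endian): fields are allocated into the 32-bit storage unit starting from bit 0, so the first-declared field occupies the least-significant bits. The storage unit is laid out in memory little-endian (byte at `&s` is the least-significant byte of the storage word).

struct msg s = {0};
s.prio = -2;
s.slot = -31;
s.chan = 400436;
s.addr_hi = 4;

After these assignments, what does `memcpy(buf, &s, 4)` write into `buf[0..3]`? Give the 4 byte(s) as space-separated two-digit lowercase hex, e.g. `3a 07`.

86 34 1c 86

prio (2b) val=-2 bits=0x2 at bit 0: 0x00000002
slot (6b) val=-31 bits=0x21 at bit 2: 0x00000086
chan (21b) val=400436 bits=0x61c34 at bit 8: 0x061c3486
addr_hi (3b) val=4 bits=0x4 at bit 29: 0x861c3486
word = 0x861c3486 → little-endian bytes:
  [0]=0x86  [1]=0x34  [2]=0x1c  [3]=0x86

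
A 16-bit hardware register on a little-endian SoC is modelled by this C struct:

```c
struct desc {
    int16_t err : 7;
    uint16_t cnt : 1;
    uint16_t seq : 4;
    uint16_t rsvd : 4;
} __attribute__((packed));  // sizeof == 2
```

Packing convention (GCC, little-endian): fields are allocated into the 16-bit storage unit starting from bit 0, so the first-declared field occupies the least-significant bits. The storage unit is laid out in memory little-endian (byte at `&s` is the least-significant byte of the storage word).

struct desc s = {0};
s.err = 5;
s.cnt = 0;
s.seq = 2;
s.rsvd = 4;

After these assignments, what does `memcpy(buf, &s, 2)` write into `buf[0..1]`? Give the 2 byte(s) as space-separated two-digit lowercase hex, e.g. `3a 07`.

05 42

[0+:7] err=5 & 0x7f = 0x5; word=0x0005
[7+:1] cnt=0 & 0x1 = 0x0; word=0x0005
[8+:4] seq=2 & 0xf = 0x2; word=0x0205
[12+:4] rsvd=4 & 0xf = 0x4; word=0x4205
word = 0x4205 → little-endian bytes:
  [0]=0x05  [1]=0x42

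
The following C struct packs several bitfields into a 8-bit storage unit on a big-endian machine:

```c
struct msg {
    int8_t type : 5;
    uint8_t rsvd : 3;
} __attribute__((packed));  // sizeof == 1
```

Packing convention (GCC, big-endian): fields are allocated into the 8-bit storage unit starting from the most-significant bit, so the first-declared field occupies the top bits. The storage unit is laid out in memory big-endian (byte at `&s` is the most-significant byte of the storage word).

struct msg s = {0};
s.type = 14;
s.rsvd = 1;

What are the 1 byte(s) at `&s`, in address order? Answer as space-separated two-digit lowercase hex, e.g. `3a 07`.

type:5 = 14 → 0xe << 3 → word 0x70
rsvd:3 = 1 → 0x1 << 0 → word 0x71
word = 0x71 → big-endian bytes:
  [0]=0x71

71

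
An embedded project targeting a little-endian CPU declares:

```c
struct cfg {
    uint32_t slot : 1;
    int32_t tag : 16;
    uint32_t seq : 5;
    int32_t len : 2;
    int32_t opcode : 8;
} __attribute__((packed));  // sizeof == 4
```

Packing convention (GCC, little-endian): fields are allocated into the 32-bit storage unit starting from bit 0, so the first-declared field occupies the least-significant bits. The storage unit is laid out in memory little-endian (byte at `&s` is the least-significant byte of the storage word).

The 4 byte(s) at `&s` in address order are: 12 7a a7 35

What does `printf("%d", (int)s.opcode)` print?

53

[0]=0x12 [1]=0x7a [2]=0xa7 [3]=0x35 (little-endian) → word 0x35a77a12
slot [0+:1] = (word>>0) & 0x1 = 0
tag [1+:16] = (word>>1) & 0xffff = 48393
seq [17+:5] = (word>>17) & 0x1f = 19
len [22+:2] = (word>>22) & 0x3 = 2
opcode [24+:8] = (word>>24) & 0xff = 53  ←
opcode signed 8b, MSB=0: value = 53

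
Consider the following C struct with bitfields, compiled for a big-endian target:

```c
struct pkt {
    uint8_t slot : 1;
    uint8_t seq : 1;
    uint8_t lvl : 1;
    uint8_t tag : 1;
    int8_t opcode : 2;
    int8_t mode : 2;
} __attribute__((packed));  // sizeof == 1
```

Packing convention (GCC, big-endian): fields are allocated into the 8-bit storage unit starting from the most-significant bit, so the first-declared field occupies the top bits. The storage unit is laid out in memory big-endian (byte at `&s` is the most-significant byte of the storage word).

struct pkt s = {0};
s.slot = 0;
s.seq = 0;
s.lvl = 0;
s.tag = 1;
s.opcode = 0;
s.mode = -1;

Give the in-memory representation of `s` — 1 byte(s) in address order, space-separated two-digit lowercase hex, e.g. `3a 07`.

13

[7+:1] slot=0 & 0x1 = 0x0; word=0x00
[6+:1] seq=0 & 0x1 = 0x0; word=0x00
[5+:1] lvl=0 & 0x1 = 0x0; word=0x00
[4+:1] tag=1 & 0x1 = 0x1; word=0x10
[2+:2] opcode=0 & 0x3 = 0x0; word=0x10
[0+:2] mode=-1 & 0x3 = 0x3; word=0x13
word = 0x13 → big-endian bytes:
  [0]=0x13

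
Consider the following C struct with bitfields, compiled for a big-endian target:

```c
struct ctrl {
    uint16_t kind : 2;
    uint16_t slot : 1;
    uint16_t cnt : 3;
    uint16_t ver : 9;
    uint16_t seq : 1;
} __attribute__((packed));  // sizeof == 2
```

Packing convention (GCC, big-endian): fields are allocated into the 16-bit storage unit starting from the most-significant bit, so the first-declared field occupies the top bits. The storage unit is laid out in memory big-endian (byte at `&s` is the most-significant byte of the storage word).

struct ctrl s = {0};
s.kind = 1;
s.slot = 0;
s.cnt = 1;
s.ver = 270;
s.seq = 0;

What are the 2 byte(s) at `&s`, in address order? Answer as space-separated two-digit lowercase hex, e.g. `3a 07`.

46 1c

kind:2 = 1 → 0x1 << 14 → word 0x4000
slot:1 = 0 → 0x0 << 13 → word 0x4000
cnt:3 = 1 → 0x1 << 10 → word 0x4400
ver:9 = 270 → 0x10e << 1 → word 0x461c
seq:1 = 0 → 0x0 << 0 → word 0x461c
word = 0x461c → big-endian bytes:
  [0]=0x46  [1]=0x1c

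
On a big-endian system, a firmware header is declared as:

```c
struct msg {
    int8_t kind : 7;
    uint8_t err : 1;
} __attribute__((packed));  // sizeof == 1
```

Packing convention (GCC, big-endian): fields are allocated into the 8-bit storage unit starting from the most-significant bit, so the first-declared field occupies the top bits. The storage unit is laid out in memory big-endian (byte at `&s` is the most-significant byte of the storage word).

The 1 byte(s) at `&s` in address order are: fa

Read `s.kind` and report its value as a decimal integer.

[0]=0xfa (big-endian) → word 0xfa
kind:7 @ bit 1 → (0xfa>>1)&0x7f = 0x7d  ←
err:1 @ bit 0 → (0xfa>>0)&0x1 = 0x0
kind signed 7b, MSB=1: 125 - 128 = -3

-3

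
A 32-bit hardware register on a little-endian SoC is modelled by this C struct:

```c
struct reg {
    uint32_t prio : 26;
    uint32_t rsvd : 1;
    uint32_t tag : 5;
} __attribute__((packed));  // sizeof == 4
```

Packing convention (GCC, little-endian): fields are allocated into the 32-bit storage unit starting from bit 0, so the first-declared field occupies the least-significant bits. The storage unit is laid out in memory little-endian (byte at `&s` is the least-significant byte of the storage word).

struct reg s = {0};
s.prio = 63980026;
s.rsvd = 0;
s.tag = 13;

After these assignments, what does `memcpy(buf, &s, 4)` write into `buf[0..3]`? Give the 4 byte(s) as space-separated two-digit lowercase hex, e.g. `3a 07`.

fa 41 d0 6b

prio:26 = 63980026 → 0x3d041fa << 0 → word 0x03d041fa
rsvd:1 = 0 → 0x0 << 26 → word 0x03d041fa
tag:5 = 13 → 0xd << 27 → word 0x6bd041fa
word = 0x6bd041fa → little-endian bytes:
  [0]=0xfa  [1]=0x41  [2]=0xd0  [3]=0x6b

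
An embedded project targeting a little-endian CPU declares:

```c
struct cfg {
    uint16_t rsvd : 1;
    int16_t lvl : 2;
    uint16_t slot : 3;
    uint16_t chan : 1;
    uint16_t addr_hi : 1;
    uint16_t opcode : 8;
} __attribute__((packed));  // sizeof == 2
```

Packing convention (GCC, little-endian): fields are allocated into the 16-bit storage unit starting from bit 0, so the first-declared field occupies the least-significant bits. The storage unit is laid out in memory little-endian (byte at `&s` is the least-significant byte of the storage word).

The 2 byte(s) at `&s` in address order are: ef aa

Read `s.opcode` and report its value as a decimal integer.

170

[0]=0xef [1]=0xaa (little-endian) → word 0xaaef
rsvd:1 @ bit 0 → (0xaaef>>0)&0x1 = 0x1
lvl:2 @ bit 1 → (0xaaef>>1)&0x3 = 0x3
slot:3 @ bit 3 → (0xaaef>>3)&0x7 = 0x5
chan:1 @ bit 6 → (0xaaef>>6)&0x1 = 0x1
addr_hi:1 @ bit 7 → (0xaaef>>7)&0x1 = 0x1
opcode:8 @ bit 8 → (0xaaef>>8)&0xff = 0xaa  ←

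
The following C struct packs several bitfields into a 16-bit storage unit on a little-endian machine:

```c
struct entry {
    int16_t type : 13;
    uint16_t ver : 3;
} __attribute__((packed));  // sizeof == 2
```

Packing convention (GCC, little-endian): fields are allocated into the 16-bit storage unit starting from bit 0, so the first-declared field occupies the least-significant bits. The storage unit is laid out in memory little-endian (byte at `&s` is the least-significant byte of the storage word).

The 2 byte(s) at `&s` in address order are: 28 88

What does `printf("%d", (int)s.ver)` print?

4

[0]=0x28 [1]=0x88 (little-endian) → word 0x8828
type:13 @ bit 0 → (0x8828>>0)&0x1fff = 0x828
ver:3 @ bit 13 → (0x8828>>13)&0x7 = 0x4  ←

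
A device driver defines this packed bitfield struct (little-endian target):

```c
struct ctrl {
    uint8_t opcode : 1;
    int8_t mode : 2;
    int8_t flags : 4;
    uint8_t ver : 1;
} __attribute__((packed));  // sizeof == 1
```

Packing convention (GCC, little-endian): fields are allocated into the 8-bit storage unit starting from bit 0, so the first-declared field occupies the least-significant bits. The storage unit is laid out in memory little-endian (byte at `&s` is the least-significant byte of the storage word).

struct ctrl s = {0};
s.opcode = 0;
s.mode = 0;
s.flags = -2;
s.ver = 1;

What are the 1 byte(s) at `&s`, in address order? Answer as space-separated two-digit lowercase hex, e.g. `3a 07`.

f0

opcode (1b) val=0 bits=0x0 at bit 0: 0x00
mode (2b) val=0 bits=0x0 at bit 1: 0x00
flags (4b) val=-2 bits=0xe at bit 3: 0x70
ver (1b) val=1 bits=0x1 at bit 7: 0xf0
word = 0xf0 → little-endian bytes:
  [0]=0xf0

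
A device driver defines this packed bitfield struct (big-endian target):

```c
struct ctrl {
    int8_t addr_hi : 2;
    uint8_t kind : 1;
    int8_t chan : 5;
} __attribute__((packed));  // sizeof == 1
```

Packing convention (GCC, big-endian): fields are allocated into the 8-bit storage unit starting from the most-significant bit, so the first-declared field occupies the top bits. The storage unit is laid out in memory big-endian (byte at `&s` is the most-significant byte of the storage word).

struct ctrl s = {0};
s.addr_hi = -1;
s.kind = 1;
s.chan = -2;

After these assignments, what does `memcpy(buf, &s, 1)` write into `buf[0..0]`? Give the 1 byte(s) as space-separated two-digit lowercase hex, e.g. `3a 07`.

fe

[6+:2] addr_hi=-1 & 0x3 = 0x3; word=0xc0
[5+:1] kind=1 & 0x1 = 0x1; word=0xe0
[0+:5] chan=-2 & 0x1f = 0x1e; word=0xfe
word = 0xfe → big-endian bytes:
  [0]=0xfe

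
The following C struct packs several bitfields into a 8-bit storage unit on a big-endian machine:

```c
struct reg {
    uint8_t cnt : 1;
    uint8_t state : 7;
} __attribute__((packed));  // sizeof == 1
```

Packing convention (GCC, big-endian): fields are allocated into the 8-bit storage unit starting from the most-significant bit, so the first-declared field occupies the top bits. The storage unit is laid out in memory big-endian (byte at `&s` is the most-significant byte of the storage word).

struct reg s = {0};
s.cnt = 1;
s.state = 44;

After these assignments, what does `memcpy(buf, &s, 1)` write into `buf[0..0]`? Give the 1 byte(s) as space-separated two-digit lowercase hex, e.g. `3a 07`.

ac

cnt:1 = 1 → 0x1 << 7 → word 0x80
state:7 = 44 → 0x2c << 0 → word 0xac
word = 0xac → big-endian bytes:
  [0]=0xac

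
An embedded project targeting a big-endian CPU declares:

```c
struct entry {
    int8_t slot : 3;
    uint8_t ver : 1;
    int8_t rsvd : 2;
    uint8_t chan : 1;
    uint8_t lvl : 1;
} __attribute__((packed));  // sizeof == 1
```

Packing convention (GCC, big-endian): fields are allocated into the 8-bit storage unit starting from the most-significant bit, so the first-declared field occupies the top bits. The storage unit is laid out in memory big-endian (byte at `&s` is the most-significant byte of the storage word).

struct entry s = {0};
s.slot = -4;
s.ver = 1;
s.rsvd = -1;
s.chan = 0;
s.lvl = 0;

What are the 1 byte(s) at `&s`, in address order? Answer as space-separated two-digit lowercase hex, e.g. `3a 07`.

9c

slot:3 = -4 → 0x4 << 5 → word 0x80
ver:1 = 1 → 0x1 << 4 → word 0x90
rsvd:2 = -1 → 0x3 << 2 → word 0x9c
chan:1 = 0 → 0x0 << 1 → word 0x9c
lvl:1 = 0 → 0x0 << 0 → word 0x9c
word = 0x9c → big-endian bytes:
  [0]=0x9c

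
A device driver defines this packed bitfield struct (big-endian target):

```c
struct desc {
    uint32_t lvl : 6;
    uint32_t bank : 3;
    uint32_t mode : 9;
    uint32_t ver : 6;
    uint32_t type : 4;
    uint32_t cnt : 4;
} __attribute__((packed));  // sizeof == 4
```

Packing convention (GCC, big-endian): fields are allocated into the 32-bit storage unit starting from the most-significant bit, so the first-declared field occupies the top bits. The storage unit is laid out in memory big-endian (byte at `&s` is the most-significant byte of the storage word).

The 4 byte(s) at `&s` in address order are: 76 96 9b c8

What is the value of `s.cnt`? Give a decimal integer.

8

[0]=0x76 [1]=0x96 [2]=0x9b [3]=0xc8 (big-endian) → word 0x76969bc8
lvl:6 @ bit 26 → (0x76969bc8>>26)&0x3f = 0x1d
bank:3 @ bit 23 → (0x76969bc8>>23)&0x7 = 0x5
mode:9 @ bit 14 → (0x76969bc8>>14)&0x1ff = 0x5a
ver:6 @ bit 8 → (0x76969bc8>>8)&0x3f = 0x1b
type:4 @ bit 4 → (0x76969bc8>>4)&0xf = 0xc
cnt:4 @ bit 0 → (0x76969bc8>>0)&0xf = 0x8  ←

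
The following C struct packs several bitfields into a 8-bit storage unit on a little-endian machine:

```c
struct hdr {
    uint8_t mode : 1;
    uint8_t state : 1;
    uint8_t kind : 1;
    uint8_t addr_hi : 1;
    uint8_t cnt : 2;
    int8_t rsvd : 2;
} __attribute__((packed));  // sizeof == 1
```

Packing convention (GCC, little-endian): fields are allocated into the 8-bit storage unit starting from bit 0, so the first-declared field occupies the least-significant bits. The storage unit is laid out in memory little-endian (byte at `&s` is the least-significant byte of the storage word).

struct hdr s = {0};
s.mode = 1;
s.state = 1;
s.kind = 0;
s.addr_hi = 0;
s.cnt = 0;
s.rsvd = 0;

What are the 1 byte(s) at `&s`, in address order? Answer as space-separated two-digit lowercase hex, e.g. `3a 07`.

[0+:1] mode=1 & 0x1 = 0x1; word=0x01
[1+:1] state=1 & 0x1 = 0x1; word=0x03
[2+:1] kind=0 & 0x1 = 0x0; word=0x03
[3+:1] addr_hi=0 & 0x1 = 0x0; word=0x03
[4+:2] cnt=0 & 0x3 = 0x0; word=0x03
[6+:2] rsvd=0 & 0x3 = 0x0; word=0x03
word = 0x03 → little-endian bytes:
  [0]=0x03

03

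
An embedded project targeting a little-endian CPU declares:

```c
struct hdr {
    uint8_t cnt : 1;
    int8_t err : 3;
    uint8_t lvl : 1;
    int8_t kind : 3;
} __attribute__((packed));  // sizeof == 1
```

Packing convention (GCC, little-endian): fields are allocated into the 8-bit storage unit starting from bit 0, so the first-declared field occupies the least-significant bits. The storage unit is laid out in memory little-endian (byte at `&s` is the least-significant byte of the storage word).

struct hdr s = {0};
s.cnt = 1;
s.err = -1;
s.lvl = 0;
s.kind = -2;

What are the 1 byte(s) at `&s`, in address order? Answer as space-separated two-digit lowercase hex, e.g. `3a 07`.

[0+:1] cnt=1 & 0x1 = 0x1; word=0x01
[1+:3] err=-1 & 0x7 = 0x7; word=0x0f
[4+:1] lvl=0 & 0x1 = 0x0; word=0x0f
[5+:3] kind=-2 & 0x7 = 0x6; word=0xcf
word = 0xcf → little-endian bytes:
  [0]=0xcf

cf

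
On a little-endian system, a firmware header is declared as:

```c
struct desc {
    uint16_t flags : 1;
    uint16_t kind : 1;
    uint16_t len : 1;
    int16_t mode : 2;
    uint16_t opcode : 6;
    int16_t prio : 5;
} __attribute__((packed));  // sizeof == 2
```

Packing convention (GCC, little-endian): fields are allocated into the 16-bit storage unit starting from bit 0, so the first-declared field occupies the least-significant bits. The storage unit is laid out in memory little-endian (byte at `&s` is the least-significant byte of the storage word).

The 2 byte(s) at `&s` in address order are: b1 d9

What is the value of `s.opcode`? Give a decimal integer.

[0]=0xb1 [1]=0xd9 (little-endian) → word 0xd9b1
flags:1 @ bit 0 → (0xd9b1>>0)&0x1 = 0x1
kind:1 @ bit 1 → (0xd9b1>>1)&0x1 = 0x0
len:1 @ bit 2 → (0xd9b1>>2)&0x1 = 0x0
mode:2 @ bit 3 → (0xd9b1>>3)&0x3 = 0x2
opcode:6 @ bit 5 → (0xd9b1>>5)&0x3f = 0xd  ←
prio:5 @ bit 11 → (0xd9b1>>11)&0x1f = 0x1b

13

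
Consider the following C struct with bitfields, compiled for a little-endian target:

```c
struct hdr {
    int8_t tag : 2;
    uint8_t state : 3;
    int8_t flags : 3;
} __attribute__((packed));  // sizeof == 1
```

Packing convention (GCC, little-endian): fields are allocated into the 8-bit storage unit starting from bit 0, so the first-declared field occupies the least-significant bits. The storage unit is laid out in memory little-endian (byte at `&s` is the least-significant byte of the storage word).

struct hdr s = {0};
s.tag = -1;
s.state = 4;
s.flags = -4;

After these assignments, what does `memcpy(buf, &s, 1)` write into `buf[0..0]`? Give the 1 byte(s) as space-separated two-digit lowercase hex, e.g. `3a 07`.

[0+:2] tag=-1 & 0x3 = 0x3; word=0x03
[2+:3] state=4 & 0x7 = 0x4; word=0x13
[5+:3] flags=-4 & 0x7 = 0x4; word=0x93
word = 0x93 → little-endian bytes:
  [0]=0x93

93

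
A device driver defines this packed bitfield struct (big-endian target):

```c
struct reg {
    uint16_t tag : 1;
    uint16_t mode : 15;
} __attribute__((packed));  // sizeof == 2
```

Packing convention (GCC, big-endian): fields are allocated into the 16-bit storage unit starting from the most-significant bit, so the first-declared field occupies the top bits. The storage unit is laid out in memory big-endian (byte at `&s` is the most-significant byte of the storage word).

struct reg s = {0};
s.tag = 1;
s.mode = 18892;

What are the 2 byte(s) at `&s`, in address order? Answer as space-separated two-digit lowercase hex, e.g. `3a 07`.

[15+:1] tag=1 & 0x1 = 0x1; word=0x8000
[0+:15] mode=18892 & 0x7fff = 0x49cc; word=0xc9cc
word = 0xc9cc → big-endian bytes:
  [0]=0xc9  [1]=0xcc

c9 cc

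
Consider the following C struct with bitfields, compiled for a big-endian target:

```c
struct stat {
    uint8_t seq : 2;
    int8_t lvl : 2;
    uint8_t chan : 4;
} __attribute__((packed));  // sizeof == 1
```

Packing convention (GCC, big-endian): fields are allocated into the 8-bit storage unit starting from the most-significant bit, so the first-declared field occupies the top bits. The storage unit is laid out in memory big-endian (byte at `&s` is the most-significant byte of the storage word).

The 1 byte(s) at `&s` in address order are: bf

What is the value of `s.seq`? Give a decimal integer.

2

[0]=0xbf (big-endian) → word 0xbf
seq [6+:2] = (word>>6) & 0x3 = 2  ←
lvl [4+:2] = (word>>4) & 0x3 = 3
chan [0+:4] = (word>>0) & 0xf = 15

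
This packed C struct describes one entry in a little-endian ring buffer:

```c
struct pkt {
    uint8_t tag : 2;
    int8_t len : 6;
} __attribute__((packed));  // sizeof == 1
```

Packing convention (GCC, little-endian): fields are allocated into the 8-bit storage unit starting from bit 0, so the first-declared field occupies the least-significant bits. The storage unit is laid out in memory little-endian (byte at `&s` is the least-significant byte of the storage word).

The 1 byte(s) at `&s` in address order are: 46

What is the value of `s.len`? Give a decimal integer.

[0]=0x46 (little-endian) → word 0x46
tag:2 @ bit 0 → (0x46>>0)&0x3 = 0x2
len:6 @ bit 2 → (0x46>>2)&0x3f = 0x11  ←
len signed 6b, MSB=0: value = 17

17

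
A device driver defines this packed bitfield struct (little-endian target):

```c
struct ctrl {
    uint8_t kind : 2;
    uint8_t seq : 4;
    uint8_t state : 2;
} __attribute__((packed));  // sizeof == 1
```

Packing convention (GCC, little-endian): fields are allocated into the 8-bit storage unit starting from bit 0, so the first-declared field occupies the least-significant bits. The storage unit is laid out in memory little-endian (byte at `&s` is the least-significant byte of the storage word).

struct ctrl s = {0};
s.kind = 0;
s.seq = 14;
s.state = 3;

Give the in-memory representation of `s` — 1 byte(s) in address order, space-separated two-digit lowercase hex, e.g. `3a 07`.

f8

kind:2 = 0 → 0x0 << 0 → word 0x00
seq:4 = 14 → 0xe << 2 → word 0x38
state:2 = 3 → 0x3 << 6 → word 0xf8
word = 0xf8 → little-endian bytes:
  [0]=0xf8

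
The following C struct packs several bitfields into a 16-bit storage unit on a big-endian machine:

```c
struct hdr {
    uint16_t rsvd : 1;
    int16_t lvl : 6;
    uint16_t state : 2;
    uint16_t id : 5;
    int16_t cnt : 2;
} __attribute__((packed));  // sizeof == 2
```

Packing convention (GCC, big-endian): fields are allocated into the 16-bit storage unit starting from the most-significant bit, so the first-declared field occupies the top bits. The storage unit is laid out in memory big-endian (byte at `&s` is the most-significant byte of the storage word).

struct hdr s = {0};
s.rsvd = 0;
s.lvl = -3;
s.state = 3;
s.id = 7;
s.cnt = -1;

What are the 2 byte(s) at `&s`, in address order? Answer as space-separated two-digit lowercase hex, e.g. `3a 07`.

rsvd:1 = 0 → 0x0 << 15 → word 0x0000
lvl:6 = -3 → 0x3d << 9 → word 0x7a00
state:2 = 3 → 0x3 << 7 → word 0x7b80
id:5 = 7 → 0x7 << 2 → word 0x7b9c
cnt:2 = -1 → 0x3 << 0 → word 0x7b9f
word = 0x7b9f → big-endian bytes:
  [0]=0x7b  [1]=0x9f

7b 9f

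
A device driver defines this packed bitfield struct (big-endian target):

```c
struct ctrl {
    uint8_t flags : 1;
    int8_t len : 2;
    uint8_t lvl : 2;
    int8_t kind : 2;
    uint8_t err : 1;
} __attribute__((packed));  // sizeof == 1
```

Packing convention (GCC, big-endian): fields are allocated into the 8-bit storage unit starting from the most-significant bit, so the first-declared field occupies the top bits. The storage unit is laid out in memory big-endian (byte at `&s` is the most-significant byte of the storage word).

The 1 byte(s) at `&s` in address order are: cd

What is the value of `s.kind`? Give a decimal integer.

[0]=0xcd (big-endian) → word 0xcd
flags:1 @ bit 7 → (0xcd>>7)&0x1 = 0x1
len:2 @ bit 5 → (0xcd>>5)&0x3 = 0x2
lvl:2 @ bit 3 → (0xcd>>3)&0x3 = 0x1
kind:2 @ bit 1 → (0xcd>>1)&0x3 = 0x2  ←
err:1 @ bit 0 → (0xcd>>0)&0x1 = 0x1
kind signed 2b, MSB=1: 2 - 4 = -2

-2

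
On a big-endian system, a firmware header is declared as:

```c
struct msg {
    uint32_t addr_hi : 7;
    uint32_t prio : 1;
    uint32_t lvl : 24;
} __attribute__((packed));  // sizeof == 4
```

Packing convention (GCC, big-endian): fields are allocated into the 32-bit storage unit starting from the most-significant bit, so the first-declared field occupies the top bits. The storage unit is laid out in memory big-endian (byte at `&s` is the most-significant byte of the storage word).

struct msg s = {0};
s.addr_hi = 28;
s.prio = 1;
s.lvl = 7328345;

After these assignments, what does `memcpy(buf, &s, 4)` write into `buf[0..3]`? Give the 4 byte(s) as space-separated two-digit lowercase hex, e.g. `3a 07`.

addr_hi:7 = 28 → 0x1c << 25 → word 0x38000000
prio:1 = 1 → 0x1 << 24 → word 0x39000000
lvl:24 = 7328345 → 0x6fd259 << 0 → word 0x396fd259
word = 0x396fd259 → big-endian bytes:
  [0]=0x39  [1]=0x6f  [2]=0xd2  [3]=0x59

39 6f d2 59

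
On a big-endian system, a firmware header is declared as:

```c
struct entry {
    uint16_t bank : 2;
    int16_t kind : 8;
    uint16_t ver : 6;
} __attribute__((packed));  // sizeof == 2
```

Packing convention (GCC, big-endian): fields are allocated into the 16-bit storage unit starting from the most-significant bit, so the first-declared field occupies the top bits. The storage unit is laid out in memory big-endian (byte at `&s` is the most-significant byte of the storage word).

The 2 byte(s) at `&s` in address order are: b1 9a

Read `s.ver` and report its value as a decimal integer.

26

[0]=0xb1 [1]=0x9a (big-endian) → word 0xb19a
bank [14+:2] = (word>>14) & 0x3 = 2
kind [6+:8] = (word>>6) & 0xff = 198
ver [0+:6] = (word>>0) & 0x3f = 26  ←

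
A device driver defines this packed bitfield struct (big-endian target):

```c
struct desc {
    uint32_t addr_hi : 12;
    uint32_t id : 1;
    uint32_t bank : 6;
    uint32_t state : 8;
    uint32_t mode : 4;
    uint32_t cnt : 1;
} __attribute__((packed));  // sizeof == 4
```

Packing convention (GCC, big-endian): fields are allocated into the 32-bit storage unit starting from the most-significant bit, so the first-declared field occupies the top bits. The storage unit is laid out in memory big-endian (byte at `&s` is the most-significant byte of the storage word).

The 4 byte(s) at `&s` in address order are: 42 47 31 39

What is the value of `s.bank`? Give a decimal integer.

57

[0]=0x42 [1]=0x47 [2]=0x31 [3]=0x39 (big-endian) → word 0x42473139
addr_hi [20+:12] = (word>>20) & 0xfff = 1060
id [19+:1] = (word>>19) & 0x1 = 0
bank [13+:6] = (word>>13) & 0x3f = 57  ←
state [5+:8] = (word>>5) & 0xff = 137
mode [1+:4] = (word>>1) & 0xf = 12
cnt [0+:1] = (word>>0) & 0x1 = 1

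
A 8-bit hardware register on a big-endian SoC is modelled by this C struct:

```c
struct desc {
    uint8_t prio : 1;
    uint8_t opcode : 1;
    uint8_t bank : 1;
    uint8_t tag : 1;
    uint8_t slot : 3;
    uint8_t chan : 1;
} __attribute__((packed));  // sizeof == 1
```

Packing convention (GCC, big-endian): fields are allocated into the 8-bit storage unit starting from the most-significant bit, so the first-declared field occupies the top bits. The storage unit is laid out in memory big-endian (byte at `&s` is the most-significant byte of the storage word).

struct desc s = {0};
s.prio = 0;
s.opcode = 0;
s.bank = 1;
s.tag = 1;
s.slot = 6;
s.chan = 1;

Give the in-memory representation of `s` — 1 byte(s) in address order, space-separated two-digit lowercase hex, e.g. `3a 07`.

3d

prio:1 = 0 → 0x0 << 7 → word 0x00
opcode:1 = 0 → 0x0 << 6 → word 0x00
bank:1 = 1 → 0x1 << 5 → word 0x20
tag:1 = 1 → 0x1 << 4 → word 0x30
slot:3 = 6 → 0x6 << 1 → word 0x3c
chan:1 = 1 → 0x1 << 0 → word 0x3d
word = 0x3d → big-endian bytes:
  [0]=0x3d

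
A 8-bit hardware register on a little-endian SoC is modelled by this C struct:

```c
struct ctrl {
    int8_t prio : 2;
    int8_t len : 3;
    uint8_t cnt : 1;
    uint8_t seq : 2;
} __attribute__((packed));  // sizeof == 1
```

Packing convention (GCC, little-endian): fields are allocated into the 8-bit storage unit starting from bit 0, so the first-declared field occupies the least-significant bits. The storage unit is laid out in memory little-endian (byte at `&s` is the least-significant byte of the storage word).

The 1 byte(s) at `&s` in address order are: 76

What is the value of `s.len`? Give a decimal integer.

-3

[0]=0x76 (little-endian) → word 0x76
prio [0+:2] = (word>>0) & 0x3 = 2
len [2+:3] = (word>>2) & 0x7 = 5  ←
cnt [5+:1] = (word>>5) & 0x1 = 1
seq [6+:2] = (word>>6) & 0x3 = 1
len signed 3b, MSB=1: 5 - 8 = -3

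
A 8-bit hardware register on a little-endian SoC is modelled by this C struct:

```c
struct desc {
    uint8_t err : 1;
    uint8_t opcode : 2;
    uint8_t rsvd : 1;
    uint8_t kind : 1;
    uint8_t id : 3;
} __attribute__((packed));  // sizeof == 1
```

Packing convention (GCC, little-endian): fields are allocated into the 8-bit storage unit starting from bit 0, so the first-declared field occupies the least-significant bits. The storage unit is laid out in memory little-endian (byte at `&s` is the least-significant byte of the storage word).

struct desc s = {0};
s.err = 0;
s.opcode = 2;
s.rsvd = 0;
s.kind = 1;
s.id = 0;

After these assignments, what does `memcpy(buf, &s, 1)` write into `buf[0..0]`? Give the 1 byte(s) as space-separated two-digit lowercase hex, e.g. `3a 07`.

err:1 = 0 → 0x0 << 0 → word 0x00
opcode:2 = 2 → 0x2 << 1 → word 0x04
rsvd:1 = 0 → 0x0 << 3 → word 0x04
kind:1 = 1 → 0x1 << 4 → word 0x14
id:3 = 0 → 0x0 << 5 → word 0x14
word = 0x14 → little-endian bytes:
  [0]=0x14

14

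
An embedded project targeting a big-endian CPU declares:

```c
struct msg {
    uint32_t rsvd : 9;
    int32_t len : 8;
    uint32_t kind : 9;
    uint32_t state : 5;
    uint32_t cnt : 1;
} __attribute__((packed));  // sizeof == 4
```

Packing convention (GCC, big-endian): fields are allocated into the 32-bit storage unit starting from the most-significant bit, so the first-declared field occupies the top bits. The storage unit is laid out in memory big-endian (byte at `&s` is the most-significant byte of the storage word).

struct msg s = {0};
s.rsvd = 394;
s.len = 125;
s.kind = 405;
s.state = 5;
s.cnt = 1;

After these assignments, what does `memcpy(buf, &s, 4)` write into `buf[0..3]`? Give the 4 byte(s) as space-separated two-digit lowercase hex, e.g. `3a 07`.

c5 3e e5 4b

[23+:9] rsvd=394 & 0x1ff = 0x18a; word=0xc5000000
[15+:8] len=125 & 0xff = 0x7d; word=0xc53e8000
[6+:9] kind=405 & 0x1ff = 0x195; word=0xc53ee540
[1+:5] state=5 & 0x1f = 0x5; word=0xc53ee54a
[0+:1] cnt=1 & 0x1 = 0x1; word=0xc53ee54b
word = 0xc53ee54b → big-endian bytes:
  [0]=0xc5  [1]=0x3e  [2]=0xe5  [3]=0x4b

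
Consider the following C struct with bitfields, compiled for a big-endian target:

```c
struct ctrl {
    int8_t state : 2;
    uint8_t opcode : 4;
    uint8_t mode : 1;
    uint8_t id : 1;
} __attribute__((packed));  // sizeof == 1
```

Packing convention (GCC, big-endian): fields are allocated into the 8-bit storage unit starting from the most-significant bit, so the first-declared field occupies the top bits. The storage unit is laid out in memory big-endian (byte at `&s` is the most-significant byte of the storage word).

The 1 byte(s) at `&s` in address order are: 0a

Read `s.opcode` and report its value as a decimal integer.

2

[0]=0x0a (big-endian) → word 0x0a
state:2 @ bit 6 → (0x0a>>6)&0x3 = 0x0
opcode:4 @ bit 2 → (0x0a>>2)&0xf = 0x2  ←
mode:1 @ bit 1 → (0x0a>>1)&0x1 = 0x1
id:1 @ bit 0 → (0x0a>>0)&0x1 = 0x0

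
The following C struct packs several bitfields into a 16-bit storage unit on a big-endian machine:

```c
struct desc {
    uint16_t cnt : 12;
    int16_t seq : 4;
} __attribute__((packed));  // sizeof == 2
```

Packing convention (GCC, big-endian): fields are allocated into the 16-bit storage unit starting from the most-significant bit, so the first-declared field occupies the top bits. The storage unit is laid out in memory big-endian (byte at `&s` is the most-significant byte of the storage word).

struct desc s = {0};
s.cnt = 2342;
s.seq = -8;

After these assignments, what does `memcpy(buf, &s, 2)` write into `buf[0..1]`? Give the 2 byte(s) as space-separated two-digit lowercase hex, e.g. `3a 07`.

92 68

cnt (12b) val=2342 bits=0x926 at bit 4: 0x9260
seq (4b) val=-8 bits=0x8 at bit 0: 0x9268
word = 0x9268 → big-endian bytes:
  [0]=0x92  [1]=0x68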